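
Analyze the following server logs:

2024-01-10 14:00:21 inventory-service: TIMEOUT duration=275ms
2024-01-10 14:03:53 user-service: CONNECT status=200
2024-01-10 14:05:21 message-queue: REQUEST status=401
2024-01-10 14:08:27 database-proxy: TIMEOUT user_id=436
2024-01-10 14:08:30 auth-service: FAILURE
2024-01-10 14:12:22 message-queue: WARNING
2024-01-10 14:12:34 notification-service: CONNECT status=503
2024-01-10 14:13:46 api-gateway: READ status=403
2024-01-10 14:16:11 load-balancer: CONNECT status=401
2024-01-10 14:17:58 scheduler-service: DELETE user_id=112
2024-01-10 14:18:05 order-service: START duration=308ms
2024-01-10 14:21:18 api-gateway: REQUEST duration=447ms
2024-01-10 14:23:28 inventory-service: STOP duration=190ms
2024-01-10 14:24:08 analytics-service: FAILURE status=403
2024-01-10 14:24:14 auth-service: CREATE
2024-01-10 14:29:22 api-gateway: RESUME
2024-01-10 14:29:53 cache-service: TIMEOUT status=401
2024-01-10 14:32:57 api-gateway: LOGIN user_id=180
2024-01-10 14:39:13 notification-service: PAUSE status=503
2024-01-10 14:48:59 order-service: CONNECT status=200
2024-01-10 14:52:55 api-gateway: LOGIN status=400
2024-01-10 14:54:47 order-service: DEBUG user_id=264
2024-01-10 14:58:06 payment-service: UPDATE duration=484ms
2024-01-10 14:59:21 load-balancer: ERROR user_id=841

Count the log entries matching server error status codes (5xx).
2

To find matching entries:

1. Pattern to match: server error status codes (5xx)
2. Scan each log entry for the pattern
3. Count matches: 2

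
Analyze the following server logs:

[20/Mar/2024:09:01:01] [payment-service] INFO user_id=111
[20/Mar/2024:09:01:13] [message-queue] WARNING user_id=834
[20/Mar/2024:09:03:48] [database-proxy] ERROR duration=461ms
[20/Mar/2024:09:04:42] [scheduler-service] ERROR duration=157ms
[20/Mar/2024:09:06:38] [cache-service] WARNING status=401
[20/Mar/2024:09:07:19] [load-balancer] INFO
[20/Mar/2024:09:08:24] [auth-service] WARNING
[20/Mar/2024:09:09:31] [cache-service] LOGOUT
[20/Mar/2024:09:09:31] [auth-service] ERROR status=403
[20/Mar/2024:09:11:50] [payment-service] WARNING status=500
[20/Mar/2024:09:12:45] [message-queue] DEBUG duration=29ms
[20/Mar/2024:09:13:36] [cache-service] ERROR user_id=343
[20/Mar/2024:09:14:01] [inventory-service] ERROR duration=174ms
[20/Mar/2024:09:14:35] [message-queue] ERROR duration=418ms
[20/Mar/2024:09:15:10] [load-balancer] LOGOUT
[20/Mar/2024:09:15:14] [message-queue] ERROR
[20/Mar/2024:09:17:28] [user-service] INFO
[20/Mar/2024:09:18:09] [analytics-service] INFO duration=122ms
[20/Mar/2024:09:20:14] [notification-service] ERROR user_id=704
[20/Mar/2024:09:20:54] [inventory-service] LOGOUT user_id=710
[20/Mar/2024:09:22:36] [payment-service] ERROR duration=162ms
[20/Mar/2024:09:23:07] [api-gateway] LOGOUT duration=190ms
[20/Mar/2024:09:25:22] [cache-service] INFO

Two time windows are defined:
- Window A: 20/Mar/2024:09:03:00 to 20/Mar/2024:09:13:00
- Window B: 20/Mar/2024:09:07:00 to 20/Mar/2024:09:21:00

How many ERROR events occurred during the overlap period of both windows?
1

To find overlap events:

1. Window A: 20/Mar/2024:09:03:00 to 20/Mar/2024:09:13:00
2. Window B: 20/Mar/2024:09:07:00 to 20/Mar/2024:09:21:00
3. Overlap period: 20/Mar/2024:09:07:00 to 20/Mar/2024:09:13:00
4. Count ERROR events in overlap: 1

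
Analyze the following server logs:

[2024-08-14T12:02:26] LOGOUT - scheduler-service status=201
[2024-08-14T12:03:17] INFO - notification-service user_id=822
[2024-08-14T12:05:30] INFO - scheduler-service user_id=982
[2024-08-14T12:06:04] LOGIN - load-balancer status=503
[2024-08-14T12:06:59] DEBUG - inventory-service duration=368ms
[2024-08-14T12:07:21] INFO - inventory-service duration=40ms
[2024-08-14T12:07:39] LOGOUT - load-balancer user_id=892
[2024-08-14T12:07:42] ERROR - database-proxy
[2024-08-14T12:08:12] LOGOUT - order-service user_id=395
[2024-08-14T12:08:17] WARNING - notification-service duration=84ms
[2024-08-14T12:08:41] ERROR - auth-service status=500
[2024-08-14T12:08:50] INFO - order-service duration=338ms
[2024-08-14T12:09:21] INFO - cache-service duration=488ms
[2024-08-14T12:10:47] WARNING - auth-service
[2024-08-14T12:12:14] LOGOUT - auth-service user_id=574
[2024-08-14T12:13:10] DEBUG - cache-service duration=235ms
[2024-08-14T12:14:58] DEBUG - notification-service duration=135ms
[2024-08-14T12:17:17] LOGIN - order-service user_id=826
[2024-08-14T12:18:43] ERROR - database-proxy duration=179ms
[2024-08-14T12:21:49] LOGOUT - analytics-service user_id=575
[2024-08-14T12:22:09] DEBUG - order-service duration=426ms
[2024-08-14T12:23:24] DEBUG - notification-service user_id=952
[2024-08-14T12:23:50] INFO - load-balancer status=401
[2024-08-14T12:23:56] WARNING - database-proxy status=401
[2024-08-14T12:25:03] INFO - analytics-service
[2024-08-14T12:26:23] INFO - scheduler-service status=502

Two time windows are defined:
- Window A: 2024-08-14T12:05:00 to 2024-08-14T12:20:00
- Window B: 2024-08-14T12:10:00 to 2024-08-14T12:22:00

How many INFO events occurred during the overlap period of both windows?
0

To find overlap events:

1. Window A: 2024-08-14T12:05:00 to 2024-08-14T12:20:00
2. Window B: 2024-08-14T12:10:00 to 2024-08-14T12:22:00
3. Overlap period: 2024-08-14T12:10:00 to 2024-08-14T12:20:00
4. Count INFO events in overlap: 0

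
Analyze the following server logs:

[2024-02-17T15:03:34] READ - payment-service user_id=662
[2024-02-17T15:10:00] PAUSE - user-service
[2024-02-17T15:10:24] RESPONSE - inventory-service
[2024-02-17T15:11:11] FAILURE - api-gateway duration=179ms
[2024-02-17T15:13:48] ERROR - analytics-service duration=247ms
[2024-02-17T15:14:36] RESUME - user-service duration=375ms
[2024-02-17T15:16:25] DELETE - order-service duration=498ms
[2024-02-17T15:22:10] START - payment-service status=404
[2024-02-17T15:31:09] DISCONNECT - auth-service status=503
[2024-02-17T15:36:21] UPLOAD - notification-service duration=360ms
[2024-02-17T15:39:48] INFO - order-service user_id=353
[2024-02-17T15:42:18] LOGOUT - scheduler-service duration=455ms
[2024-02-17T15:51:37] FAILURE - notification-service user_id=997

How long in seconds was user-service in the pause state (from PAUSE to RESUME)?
276

To calculate state duration:

1. Find PAUSE event for user-service: 2024-02-17T15:10:00
2. Find RESUME event for user-service: 2024-02-17T15:14:36
3. Calculate duration: 2024-02-17T15:14:36 - 2024-02-17T15:10:00 = 276 seconds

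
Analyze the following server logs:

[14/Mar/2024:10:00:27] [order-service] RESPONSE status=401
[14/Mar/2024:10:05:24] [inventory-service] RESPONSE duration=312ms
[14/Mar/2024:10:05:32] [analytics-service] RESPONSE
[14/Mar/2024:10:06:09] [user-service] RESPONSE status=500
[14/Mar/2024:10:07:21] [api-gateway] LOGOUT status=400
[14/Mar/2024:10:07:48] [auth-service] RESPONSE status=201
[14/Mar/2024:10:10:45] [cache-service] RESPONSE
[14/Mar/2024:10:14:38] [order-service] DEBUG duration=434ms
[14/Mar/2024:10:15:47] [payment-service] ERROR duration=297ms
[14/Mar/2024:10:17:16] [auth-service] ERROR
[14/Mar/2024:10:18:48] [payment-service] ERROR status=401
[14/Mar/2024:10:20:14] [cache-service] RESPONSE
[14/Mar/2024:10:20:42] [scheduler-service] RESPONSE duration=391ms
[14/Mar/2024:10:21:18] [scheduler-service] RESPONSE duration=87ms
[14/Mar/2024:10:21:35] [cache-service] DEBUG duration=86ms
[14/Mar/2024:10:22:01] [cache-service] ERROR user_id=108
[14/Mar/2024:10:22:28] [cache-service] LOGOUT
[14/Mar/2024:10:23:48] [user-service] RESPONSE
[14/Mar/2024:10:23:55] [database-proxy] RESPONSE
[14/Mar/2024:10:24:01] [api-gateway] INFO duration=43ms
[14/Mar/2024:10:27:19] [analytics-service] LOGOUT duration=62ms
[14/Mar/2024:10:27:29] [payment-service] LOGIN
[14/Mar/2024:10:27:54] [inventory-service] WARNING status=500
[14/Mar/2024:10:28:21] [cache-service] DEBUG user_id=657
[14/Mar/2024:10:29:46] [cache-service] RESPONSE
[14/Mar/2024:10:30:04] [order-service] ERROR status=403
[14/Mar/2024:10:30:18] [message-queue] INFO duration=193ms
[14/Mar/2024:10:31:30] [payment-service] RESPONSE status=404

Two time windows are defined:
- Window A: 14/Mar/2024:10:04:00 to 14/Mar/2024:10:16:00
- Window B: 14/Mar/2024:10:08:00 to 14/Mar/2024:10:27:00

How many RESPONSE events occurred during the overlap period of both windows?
1

To find overlap events:

1. Window A: 14/Mar/2024:10:04:00 to 14/Mar/2024:10:16:00
2. Window B: 14/Mar/2024:10:08:00 to 14/Mar/2024:10:27:00
3. Overlap period: 14/Mar/2024:10:08:00 to 14/Mar/2024:10:16:00
4. Count RESPONSE events in overlap: 1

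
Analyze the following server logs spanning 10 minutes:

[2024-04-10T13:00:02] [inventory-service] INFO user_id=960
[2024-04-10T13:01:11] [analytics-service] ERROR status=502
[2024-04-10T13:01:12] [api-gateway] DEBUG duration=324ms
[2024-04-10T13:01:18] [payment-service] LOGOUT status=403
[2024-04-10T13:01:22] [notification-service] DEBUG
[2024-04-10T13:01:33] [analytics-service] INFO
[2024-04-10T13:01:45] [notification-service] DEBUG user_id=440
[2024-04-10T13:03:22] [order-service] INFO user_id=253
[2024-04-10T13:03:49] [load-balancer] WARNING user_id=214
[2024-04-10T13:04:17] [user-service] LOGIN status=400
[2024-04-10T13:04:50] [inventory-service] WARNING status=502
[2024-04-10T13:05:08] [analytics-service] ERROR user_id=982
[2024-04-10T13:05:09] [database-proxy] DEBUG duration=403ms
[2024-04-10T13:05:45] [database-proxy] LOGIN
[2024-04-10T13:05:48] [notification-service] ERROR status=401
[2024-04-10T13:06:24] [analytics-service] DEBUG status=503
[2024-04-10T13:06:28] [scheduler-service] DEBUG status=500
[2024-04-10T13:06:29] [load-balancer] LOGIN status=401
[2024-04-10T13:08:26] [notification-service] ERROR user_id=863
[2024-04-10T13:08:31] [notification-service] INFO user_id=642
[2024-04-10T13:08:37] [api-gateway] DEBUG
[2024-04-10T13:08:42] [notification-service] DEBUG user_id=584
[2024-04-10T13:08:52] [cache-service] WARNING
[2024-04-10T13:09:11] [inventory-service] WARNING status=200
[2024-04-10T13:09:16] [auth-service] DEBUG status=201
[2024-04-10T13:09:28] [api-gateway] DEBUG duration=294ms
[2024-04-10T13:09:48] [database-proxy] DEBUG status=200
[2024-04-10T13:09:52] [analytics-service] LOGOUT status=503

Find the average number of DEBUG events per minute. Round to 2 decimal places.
1.1

To calculate the rate:

1. Count total DEBUG events: 11
2. Total time period: 10 minutes
3. Rate = 11 / 10 = 1.1 events per minute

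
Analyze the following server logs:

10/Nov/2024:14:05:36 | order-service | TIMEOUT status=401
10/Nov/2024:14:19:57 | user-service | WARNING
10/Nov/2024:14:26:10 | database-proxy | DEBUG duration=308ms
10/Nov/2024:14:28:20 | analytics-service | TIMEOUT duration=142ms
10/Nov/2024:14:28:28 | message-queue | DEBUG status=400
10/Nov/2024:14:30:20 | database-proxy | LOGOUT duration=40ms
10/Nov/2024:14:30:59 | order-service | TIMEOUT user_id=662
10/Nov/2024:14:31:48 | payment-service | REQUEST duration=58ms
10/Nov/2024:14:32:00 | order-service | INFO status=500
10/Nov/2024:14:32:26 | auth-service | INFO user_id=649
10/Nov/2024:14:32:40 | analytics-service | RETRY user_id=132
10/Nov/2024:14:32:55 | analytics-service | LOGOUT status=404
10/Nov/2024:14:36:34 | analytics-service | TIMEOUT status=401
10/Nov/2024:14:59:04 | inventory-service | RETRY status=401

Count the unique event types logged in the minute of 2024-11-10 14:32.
3

To count unique event types:

1. Filter events in the minute starting at 2024-11-10 14:32
2. Extract event types from matching entries
3. Count unique types: 3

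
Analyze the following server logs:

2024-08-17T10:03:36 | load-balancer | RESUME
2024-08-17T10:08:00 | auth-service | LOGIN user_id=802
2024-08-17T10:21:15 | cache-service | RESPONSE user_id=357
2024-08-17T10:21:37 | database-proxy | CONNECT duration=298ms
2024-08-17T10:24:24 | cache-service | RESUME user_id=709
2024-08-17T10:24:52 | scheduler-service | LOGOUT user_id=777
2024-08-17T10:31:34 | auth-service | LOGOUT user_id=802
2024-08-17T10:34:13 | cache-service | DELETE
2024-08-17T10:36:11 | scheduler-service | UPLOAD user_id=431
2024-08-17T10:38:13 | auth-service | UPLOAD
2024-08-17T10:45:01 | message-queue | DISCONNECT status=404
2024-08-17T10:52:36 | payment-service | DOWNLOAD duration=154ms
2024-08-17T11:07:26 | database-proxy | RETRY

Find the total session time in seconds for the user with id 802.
1414

To calculate session duration:

1. Find LOGIN event for user_id=802: 2024-08-17T10:08:00
2. Find LOGOUT event for user_id=802: 2024-08-17T10:31:34
3. Session duration: 2024-08-17T10:31:34 - 2024-08-17T10:08:00 = 1414 seconds (23 minutes)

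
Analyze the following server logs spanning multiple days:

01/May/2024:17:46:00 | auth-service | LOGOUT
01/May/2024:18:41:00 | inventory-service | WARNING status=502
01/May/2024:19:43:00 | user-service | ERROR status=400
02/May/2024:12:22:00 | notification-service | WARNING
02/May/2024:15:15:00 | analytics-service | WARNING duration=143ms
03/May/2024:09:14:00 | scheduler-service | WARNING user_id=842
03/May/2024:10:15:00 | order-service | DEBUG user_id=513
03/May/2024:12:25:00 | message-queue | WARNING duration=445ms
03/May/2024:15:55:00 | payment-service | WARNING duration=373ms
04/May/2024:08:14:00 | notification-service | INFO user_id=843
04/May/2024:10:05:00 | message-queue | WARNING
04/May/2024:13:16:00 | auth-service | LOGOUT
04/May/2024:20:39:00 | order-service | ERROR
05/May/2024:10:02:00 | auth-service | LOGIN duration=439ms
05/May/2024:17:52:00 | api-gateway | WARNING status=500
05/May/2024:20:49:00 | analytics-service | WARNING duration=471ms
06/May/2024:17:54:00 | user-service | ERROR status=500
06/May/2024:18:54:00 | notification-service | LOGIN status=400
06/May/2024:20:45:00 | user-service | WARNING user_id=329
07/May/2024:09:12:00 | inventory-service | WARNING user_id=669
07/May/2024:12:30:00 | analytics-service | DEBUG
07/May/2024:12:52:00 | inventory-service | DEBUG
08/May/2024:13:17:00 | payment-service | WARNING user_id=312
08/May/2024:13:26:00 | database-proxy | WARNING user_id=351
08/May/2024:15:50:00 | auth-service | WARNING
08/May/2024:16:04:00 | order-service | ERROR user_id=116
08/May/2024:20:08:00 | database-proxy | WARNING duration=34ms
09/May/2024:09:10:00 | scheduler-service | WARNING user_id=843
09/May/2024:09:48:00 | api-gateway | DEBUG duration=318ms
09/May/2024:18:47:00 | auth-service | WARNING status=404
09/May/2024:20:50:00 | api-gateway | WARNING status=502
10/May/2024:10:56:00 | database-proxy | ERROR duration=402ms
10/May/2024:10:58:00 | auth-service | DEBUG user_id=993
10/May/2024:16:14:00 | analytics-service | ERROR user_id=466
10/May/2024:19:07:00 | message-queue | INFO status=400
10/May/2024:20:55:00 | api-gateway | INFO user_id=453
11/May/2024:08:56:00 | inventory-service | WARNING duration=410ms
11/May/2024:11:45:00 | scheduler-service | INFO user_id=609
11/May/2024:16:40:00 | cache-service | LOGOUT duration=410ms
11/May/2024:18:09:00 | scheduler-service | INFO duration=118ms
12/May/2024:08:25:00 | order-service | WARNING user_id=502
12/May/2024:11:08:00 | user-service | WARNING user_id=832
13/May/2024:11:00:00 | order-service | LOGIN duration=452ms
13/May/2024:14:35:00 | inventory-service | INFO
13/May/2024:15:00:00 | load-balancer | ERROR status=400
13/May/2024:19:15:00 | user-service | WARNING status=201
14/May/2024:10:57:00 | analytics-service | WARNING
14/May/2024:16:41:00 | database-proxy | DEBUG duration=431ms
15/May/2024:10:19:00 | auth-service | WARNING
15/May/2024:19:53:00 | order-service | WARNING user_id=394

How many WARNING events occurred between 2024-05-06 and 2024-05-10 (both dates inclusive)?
9

To filter by date range:

1. Date range: 2024-05-06 through 2024-05-10, both dates inclusive
2. Filter for WARNING events whose date falls in this range
3. Count matching events: 9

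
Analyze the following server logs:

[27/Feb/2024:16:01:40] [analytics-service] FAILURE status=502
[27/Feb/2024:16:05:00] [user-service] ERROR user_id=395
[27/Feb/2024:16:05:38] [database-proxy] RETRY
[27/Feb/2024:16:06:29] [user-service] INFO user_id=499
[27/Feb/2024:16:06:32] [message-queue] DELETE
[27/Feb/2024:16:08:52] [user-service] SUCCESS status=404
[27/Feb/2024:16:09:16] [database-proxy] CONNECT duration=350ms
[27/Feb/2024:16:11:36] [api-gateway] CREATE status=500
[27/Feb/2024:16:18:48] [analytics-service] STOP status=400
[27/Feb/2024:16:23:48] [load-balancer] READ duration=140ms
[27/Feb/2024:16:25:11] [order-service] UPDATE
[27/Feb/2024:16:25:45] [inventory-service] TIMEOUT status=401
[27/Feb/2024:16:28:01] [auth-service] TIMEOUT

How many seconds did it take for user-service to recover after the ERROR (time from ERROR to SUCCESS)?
232

To calculate recovery time:

1. Find ERROR event for user-service: 27/Feb/2024:16:05:00
2. Find next SUCCESS event for user-service: 27/Feb/2024:16:08:52
3. Recovery time: 27/Feb/2024:16:08:52 - 27/Feb/2024:16:05:00 = 232 seconds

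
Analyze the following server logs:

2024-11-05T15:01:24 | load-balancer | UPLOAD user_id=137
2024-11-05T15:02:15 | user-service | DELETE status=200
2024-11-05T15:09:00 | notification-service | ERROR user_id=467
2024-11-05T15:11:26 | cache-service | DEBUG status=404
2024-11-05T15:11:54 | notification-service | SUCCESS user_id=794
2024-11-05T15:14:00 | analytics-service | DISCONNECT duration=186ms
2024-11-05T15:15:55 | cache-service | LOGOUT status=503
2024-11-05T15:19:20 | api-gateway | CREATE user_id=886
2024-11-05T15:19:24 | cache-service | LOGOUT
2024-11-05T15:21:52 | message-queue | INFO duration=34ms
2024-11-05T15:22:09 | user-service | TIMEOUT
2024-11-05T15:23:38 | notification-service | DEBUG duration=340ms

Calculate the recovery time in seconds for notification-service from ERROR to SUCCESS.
174

To calculate recovery time:

1. Find ERROR event for notification-service: 2024-11-05T15:09:00
2. Find next SUCCESS event for notification-service: 2024-11-05T15:11:54
3. Recovery time: 2024-11-05T15:11:54 - 2024-11-05T15:09:00 = 174 seconds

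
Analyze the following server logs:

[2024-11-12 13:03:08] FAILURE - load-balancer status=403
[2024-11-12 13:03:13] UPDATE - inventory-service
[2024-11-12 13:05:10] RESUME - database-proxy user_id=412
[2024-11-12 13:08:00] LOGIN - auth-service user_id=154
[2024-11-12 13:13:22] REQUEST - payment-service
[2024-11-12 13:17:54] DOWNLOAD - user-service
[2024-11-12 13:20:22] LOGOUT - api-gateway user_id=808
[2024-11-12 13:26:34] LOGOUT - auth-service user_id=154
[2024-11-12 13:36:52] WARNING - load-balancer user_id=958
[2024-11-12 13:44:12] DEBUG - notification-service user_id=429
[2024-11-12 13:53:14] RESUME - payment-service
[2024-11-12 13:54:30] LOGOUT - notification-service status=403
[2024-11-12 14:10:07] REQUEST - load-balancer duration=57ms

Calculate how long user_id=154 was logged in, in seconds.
1114

To calculate session duration:

1. Find LOGIN event for user_id=154: 2024-11-12 13:08:00
2. Find LOGOUT event for user_id=154: 2024-11-12 13:26:34
3. Session duration: 2024-11-12 13:26:34 - 2024-11-12 13:08:00 = 1114 seconds (18 minutes)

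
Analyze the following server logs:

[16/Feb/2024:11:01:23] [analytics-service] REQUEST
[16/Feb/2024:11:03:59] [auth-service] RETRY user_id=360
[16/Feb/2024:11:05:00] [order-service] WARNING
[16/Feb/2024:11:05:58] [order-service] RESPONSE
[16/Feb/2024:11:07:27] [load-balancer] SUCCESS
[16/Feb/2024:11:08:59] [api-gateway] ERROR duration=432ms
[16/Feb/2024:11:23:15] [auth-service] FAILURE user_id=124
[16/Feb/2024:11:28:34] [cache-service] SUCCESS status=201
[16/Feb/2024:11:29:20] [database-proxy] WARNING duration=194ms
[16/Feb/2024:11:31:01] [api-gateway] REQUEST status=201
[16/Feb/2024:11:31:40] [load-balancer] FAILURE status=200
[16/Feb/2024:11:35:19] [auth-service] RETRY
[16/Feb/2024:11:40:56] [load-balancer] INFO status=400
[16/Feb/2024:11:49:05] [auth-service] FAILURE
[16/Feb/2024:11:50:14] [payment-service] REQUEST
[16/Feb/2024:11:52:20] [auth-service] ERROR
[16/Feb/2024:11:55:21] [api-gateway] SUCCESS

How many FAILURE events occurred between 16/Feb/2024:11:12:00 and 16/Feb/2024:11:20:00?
0

To count events in the time window:

1. Window boundaries: 16/Feb/2024:11:12:00 to 16/Feb/2024:11:20:00
2. Filter for FAILURE events within this window
3. Count matching events: 0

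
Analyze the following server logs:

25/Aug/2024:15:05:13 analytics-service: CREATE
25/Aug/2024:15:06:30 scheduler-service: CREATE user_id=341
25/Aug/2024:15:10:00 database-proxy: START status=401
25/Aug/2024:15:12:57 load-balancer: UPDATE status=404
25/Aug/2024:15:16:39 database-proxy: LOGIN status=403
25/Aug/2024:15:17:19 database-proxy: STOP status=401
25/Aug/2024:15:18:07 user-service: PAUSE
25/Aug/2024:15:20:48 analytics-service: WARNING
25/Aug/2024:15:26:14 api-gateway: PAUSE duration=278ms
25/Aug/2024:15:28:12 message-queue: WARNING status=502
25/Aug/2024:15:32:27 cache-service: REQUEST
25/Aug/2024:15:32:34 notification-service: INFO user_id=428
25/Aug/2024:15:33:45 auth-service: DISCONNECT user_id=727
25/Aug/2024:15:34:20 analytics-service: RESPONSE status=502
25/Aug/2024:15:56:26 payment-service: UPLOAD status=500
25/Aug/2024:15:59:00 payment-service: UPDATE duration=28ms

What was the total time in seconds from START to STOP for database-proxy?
439

To calculate state duration:

1. Find START event for database-proxy: 25/Aug/2024:15:10:00
2. Find STOP event for database-proxy: 25/Aug/2024:15:17:19
3. Calculate duration: 25/Aug/2024:15:17:19 - 25/Aug/2024:15:10:00 = 439 seconds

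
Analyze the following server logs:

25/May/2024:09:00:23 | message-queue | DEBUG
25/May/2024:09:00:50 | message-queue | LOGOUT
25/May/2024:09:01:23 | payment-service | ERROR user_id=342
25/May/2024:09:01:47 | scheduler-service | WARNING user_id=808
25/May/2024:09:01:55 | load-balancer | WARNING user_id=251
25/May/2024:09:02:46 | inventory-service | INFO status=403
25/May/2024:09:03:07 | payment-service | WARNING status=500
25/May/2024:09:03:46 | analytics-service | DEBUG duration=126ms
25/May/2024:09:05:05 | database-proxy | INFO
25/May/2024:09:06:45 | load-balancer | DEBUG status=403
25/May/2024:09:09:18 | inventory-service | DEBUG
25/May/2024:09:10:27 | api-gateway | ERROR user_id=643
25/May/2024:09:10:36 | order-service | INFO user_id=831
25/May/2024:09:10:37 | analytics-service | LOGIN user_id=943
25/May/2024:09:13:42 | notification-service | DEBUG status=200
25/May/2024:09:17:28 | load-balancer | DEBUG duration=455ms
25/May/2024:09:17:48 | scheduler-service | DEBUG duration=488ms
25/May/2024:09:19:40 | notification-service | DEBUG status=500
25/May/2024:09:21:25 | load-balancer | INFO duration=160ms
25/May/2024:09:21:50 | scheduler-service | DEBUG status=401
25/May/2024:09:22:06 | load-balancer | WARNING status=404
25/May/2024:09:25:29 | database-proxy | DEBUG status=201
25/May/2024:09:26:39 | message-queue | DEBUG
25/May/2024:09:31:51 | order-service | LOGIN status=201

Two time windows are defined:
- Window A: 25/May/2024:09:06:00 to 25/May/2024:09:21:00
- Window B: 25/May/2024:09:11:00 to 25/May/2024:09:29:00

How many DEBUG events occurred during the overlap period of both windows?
4

To find overlap events:

1. Window A: 25/May/2024:09:06:00 to 25/May/2024:09:21:00
2. Window B: 25/May/2024:09:11:00 to 25/May/2024:09:29:00
3. Overlap period: 25/May/2024:09:11:00 to 25/May/2024:09:21:00
4. Count DEBUG events in overlap: 4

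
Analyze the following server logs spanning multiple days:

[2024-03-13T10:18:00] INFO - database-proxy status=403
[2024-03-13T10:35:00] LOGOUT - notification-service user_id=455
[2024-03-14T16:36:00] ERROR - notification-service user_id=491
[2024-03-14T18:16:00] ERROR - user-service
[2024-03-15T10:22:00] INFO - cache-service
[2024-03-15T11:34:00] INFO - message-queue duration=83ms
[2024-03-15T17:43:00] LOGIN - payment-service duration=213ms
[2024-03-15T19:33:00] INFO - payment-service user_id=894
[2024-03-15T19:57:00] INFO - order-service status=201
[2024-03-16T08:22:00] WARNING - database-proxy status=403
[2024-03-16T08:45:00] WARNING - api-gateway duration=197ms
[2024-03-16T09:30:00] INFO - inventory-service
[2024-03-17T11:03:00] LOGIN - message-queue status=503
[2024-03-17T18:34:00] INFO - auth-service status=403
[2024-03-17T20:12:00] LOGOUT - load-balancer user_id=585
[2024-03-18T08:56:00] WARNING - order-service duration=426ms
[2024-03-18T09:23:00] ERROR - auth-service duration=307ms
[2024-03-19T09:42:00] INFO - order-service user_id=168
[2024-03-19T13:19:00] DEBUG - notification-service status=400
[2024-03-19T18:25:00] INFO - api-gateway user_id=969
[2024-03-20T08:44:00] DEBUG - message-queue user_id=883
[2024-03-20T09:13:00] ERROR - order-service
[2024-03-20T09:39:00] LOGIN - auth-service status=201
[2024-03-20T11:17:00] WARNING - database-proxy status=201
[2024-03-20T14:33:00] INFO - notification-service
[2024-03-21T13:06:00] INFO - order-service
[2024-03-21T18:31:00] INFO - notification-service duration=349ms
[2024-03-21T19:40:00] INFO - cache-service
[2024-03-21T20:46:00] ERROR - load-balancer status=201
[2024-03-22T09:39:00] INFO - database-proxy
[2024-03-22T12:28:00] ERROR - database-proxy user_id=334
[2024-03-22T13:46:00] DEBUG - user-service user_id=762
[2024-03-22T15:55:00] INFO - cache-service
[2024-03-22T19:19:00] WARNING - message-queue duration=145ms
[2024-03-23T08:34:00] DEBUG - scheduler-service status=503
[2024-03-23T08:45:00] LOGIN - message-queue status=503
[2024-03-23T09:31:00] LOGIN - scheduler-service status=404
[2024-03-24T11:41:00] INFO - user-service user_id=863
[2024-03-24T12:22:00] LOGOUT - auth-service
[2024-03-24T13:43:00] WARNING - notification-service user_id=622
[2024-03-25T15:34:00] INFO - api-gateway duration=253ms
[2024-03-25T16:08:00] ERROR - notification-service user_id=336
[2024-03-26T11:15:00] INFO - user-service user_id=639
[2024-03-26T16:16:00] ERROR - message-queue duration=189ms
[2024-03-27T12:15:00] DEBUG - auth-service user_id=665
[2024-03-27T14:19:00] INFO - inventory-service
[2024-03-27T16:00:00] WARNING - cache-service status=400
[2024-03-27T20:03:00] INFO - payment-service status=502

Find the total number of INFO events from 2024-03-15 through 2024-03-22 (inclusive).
14

To filter by date range:

1. Date range: 2024-03-15 through 2024-03-22, both dates inclusive
2. Filter for INFO events whose date falls in this range
3. Count matching events: 14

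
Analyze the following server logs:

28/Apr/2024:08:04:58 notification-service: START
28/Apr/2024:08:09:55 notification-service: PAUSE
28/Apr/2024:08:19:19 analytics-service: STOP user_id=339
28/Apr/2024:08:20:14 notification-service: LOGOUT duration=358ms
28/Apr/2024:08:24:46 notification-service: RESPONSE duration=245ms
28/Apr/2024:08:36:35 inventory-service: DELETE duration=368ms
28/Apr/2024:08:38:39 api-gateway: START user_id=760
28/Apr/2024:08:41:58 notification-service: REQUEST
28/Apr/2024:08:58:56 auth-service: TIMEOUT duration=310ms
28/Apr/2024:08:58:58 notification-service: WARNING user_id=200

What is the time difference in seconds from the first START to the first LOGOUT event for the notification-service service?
916

To find the time between events:

1. Locate the first START event for notification-service: 28/Apr/2024:08:04:58
2. Locate the first LOGOUT event for notification-service: 28/Apr/2024:08:20:14
3. Calculate the difference: 28/Apr/2024:08:20:14 - 28/Apr/2024:08:04:58 = 916 seconds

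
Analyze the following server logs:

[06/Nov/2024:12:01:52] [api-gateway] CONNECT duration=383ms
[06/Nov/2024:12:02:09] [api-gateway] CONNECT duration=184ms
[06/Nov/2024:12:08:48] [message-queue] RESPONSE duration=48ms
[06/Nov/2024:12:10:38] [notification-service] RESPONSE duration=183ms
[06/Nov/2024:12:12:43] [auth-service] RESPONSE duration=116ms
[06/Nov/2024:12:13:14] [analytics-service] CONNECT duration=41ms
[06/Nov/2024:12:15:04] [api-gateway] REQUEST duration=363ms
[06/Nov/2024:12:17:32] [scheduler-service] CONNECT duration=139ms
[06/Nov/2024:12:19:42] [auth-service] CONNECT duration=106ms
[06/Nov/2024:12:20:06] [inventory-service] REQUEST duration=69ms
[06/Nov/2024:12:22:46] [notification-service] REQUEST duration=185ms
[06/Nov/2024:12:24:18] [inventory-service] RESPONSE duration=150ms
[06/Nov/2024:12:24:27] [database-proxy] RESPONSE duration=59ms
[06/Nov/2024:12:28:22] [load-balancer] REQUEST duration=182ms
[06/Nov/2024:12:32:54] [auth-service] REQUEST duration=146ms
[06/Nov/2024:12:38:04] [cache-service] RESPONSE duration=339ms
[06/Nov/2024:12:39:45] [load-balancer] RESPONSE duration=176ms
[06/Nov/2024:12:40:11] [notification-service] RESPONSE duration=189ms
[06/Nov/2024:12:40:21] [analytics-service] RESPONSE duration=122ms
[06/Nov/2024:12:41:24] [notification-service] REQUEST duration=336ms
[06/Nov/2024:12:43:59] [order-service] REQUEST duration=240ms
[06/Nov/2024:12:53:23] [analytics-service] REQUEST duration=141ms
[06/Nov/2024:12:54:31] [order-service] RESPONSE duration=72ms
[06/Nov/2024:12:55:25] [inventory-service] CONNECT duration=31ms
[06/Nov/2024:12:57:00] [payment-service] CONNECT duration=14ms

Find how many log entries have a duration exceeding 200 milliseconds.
5

To count timeouts:

1. Threshold: 200ms
2. Extract duration from each log entry
3. Count entries where duration > 200
4. Timeout count: 5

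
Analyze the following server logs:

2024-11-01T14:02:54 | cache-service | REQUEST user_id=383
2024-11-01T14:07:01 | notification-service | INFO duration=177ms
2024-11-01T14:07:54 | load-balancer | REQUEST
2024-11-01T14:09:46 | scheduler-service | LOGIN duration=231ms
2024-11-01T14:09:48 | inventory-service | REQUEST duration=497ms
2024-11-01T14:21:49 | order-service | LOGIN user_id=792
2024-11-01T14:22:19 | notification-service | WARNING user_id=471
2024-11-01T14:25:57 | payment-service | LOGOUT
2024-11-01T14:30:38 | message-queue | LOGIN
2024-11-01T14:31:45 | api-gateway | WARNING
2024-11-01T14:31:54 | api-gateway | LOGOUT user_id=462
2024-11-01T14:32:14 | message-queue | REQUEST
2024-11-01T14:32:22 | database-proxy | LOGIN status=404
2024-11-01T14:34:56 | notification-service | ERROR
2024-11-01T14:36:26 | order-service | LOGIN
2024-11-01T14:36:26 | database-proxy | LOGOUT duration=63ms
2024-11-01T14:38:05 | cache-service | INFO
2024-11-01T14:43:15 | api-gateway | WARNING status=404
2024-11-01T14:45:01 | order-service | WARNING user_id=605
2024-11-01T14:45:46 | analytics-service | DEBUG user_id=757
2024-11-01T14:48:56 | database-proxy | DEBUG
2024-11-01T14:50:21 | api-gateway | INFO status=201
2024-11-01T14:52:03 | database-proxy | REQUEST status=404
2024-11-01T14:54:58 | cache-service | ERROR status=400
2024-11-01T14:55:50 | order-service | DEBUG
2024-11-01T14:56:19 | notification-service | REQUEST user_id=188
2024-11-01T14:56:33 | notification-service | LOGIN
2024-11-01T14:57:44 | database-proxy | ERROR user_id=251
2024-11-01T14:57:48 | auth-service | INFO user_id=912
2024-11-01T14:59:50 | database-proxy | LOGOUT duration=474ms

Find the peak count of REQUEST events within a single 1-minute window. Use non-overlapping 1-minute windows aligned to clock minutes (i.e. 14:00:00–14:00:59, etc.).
1

To find the burst window:

1. Divide the log period into non-overlapping 1-minute windows starting at 14:00
2. Count REQUEST events in each window
3. Find the window with maximum count
4. Maximum events in a window: 1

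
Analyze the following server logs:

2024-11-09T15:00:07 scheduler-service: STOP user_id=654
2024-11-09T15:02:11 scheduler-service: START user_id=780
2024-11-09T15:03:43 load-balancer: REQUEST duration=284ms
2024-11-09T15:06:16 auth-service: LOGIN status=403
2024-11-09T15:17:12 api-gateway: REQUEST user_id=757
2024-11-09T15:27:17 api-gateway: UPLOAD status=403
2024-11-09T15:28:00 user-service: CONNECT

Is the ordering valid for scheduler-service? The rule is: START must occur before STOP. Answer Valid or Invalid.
Invalid

To validate ordering:

1. Required order: START → STOP
2. Rule: START must occur before STOP
3. Check actual order of events for scheduler-service
4. Result: Invalid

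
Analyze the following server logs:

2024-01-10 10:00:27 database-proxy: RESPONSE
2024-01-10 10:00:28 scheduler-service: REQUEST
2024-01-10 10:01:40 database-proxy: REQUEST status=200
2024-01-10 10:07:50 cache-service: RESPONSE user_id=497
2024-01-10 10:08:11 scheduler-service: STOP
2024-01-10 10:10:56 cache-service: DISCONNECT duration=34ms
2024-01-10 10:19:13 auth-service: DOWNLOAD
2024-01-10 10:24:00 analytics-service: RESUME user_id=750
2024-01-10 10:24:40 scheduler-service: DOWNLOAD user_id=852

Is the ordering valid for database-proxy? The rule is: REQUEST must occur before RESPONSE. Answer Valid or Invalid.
Invalid

To validate ordering:

1. Required order: REQUEST → RESPONSE
2. Rule: REQUEST must occur before RESPONSE
3. Check actual order of events for database-proxy
4. Result: Invalid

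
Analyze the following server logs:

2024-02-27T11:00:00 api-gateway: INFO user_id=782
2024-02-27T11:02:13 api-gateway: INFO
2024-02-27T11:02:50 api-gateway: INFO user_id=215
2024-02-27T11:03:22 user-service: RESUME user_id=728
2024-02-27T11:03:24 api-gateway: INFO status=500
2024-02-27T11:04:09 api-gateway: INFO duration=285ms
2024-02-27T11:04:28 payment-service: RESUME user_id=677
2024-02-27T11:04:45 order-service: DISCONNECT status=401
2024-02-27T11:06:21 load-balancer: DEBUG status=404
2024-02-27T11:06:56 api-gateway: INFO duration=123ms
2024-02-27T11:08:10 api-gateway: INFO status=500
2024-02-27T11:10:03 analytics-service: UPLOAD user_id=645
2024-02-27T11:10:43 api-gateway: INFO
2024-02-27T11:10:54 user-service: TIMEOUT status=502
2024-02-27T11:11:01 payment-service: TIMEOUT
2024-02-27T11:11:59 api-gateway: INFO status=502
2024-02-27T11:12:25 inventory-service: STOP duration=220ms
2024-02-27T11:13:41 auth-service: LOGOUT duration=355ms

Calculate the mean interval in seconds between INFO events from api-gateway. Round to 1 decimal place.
89.9

To calculate average interval:

1. Find all INFO events for api-gateway in order
2. Calculate time gaps between consecutive events
3. Compute mean of gaps: 719 / 8 = 89.9 seconds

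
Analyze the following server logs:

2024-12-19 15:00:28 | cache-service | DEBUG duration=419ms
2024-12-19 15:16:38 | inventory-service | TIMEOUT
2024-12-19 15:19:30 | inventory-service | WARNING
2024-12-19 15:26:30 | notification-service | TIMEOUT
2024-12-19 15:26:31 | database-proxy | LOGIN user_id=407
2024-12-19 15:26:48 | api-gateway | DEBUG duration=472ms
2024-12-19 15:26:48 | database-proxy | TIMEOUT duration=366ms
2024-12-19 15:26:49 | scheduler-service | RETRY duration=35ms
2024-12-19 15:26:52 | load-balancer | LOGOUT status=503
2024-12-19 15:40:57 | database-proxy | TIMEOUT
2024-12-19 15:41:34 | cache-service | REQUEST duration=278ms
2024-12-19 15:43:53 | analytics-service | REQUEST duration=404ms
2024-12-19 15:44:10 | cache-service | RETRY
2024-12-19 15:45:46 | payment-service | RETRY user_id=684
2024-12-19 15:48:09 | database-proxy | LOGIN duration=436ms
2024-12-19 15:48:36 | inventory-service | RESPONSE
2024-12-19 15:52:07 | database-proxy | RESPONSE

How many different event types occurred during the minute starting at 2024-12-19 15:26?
5

To count unique event types:

1. Filter events in the minute starting at 2024-12-19 15:26
2. Extract event types from matching entries
3. Count unique types: 5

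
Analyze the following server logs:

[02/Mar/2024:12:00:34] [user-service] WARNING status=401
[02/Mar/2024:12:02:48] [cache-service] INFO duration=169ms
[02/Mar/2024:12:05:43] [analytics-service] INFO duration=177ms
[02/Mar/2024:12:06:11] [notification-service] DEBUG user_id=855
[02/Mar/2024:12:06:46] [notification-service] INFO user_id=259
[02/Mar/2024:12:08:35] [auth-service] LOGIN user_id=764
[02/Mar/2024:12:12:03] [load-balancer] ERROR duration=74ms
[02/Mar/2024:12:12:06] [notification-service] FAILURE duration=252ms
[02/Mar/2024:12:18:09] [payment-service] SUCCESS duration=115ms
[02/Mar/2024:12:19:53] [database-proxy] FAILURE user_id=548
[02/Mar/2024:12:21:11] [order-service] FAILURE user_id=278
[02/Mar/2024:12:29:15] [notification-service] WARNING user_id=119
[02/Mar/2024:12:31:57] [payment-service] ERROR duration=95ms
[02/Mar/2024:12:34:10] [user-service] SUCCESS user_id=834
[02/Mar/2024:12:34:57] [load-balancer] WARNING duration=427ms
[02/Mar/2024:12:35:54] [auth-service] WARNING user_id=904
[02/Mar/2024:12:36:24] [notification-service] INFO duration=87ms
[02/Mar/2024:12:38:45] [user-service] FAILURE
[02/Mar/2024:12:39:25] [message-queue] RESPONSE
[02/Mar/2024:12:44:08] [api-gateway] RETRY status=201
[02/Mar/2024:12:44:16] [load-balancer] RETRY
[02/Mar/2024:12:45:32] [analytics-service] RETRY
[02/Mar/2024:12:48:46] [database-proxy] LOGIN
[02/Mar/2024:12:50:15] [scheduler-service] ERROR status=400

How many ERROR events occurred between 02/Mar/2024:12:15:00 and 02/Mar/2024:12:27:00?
0

To count events in the time window:

1. Window boundaries: 02/Mar/2024:12:15:00 to 02/Mar/2024:12:27:00
2. Filter for ERROR events within this window
3. Count matching events: 0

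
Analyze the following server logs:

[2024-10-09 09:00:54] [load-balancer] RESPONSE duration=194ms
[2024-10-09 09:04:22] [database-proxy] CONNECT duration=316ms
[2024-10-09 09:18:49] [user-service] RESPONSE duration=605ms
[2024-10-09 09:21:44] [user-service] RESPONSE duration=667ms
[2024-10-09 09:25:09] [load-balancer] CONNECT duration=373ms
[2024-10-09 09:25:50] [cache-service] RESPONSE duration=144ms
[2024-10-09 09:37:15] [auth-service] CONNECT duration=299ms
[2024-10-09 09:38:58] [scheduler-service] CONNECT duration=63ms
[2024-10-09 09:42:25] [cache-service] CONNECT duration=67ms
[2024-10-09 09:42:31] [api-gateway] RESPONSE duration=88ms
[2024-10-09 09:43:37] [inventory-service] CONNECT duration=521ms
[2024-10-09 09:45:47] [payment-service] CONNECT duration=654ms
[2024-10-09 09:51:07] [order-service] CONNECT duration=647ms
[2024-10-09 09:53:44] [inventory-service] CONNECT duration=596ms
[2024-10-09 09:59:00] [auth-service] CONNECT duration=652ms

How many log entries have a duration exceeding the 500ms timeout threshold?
7

To count timeouts:

1. Threshold: 500ms
2. Extract duration from each log entry
3. Count entries where duration > 500
4. Timeout count: 7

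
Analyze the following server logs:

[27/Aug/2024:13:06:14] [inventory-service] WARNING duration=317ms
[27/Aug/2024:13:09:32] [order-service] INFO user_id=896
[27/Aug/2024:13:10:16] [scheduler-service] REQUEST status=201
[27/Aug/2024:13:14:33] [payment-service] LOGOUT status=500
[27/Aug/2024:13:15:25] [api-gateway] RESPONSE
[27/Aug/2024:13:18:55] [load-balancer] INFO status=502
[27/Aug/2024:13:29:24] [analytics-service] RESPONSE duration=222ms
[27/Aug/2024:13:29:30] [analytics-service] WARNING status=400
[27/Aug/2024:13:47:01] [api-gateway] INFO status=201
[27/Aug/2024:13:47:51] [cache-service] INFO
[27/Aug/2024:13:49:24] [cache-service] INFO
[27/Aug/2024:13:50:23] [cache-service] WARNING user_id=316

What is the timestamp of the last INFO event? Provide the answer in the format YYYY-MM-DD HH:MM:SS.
2024-08-27 13:49:24

To find the last event:

1. Filter for all INFO events
2. Sort by timestamp
3. Select the last one
4. Timestamp: 2024-08-27 13:49:24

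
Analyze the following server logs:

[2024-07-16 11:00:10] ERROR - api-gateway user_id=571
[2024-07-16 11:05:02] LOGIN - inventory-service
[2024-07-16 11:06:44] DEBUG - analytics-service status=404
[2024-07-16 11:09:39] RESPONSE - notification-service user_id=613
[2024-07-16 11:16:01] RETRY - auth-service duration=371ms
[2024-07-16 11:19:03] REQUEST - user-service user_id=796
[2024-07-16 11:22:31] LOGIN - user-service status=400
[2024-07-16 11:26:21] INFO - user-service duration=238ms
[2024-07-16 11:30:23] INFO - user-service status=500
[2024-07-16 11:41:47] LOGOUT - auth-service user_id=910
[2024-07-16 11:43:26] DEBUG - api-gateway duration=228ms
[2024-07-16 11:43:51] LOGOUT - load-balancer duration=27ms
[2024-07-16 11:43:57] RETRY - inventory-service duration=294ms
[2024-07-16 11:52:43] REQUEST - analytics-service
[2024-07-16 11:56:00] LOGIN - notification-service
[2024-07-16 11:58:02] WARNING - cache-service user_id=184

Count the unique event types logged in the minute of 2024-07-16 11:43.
3

To count unique event types:

1. Filter events in the minute starting at 2024-07-16 11:43
2. Extract event types from matching entries
3. Count unique types: 3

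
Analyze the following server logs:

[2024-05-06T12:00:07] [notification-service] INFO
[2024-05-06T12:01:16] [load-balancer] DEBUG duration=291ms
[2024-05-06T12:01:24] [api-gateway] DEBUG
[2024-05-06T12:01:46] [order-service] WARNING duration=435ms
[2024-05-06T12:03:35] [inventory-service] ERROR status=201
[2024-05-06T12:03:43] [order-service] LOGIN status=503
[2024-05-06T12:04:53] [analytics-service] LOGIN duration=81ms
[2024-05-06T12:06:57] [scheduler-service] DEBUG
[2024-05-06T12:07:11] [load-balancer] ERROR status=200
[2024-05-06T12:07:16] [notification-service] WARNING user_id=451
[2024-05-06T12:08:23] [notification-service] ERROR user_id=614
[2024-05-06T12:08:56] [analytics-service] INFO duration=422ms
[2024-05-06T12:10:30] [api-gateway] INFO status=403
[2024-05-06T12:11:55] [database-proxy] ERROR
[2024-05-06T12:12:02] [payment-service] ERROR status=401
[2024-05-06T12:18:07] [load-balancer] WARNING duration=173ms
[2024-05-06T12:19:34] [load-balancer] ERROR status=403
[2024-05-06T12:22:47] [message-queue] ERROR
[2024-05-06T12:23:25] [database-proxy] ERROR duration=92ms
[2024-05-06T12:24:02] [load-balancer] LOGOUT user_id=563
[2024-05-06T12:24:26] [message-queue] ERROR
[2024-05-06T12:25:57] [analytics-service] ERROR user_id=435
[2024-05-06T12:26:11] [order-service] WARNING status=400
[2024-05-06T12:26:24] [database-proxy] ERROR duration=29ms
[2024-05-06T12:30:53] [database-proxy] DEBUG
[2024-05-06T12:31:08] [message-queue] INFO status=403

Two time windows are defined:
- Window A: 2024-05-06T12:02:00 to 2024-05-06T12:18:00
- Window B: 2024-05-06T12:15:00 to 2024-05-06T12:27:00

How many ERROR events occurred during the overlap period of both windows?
0

To find overlap events:

1. Window A: 2024-05-06T12:02:00 to 2024-05-06T12:18:00
2. Window B: 2024-05-06T12:15:00 to 2024-05-06T12:27:00
3. Overlap period: 2024-05-06T12:15:00 to 2024-05-06T12:18:00
4. Count ERROR events in overlap: 0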